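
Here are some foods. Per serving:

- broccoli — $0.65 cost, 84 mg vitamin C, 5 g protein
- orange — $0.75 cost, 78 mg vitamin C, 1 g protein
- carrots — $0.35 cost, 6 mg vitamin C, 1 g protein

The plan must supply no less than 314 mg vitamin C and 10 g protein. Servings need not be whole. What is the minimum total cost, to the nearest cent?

$2.43

Check every corner: each single food scaled to meet both minima, and each pair solved so both constraints bind.
broccoli only: max(314/84, 10/5) = 3.738 servings → $2.43.
orange only: max(314/78, 10/1) = 10 servings → $7.50.
carrots only: max(314/6, 10/1) = 52.33 servings → $18.32.
broccoli + orange with both tight: 1.523 servings and 2.386 servings → $2.78.
broccoli + carrots: intersection lies outside the first quadrant.
orange + carrots with both tight: 3.528 servings and 6.472 servings → $4.91.
So the least-cost plan costs $2.43.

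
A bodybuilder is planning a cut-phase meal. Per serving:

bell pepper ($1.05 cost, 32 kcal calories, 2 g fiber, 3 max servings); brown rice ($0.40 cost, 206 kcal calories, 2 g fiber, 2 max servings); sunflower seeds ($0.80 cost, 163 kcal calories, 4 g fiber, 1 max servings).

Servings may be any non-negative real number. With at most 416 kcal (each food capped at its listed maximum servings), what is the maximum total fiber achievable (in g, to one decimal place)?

Fiber per kcal: bell pepper 0.0625, sunflower seeds 0.02454, brown rice 0.009709.
Take 3 servings of bell pepper: uses 96 kcal, +6.0 g fiber (running total 6.0 g).
Take 1 serving of sunflower seeds: uses 163 kcal, +4.0 g fiber (running total 10.0 g).
Take 0.7621 servings of brown rice: uses 157 kcal, +1.5 g fiber (running total 11.5 g).
Filling greedily by fiber-per-kcal is optimal for one linear limit, giving 11.5 g.

11.5 g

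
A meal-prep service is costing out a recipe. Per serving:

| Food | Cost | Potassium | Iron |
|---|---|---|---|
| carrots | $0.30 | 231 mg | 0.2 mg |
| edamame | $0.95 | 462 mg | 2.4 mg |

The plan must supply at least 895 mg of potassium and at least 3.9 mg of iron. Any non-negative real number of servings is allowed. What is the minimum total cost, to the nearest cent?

At the optimum either one food covers both requirements or two foods hit both targets exactly; no other combination can be cheaper.
carrots only: max(895/231, 3.9/0.2) = 19.5 servings → $5.85.
edamame only: max(895/462, 3.9/2.4) = 1.937 servings → $1.84.
carrots + edamame with both tight: 0.7494 servings and 1.563 servings → $1.71.
So the least-cost plan costs $1.71.

$1.71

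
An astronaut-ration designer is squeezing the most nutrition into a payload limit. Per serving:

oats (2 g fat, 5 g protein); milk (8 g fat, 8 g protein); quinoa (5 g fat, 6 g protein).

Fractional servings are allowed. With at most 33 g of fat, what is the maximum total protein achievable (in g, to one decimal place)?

82.5 g

Protein per g fat: oats 2.5, quinoa 1.2, milk 1.
With no serving limits, spend the whole fat allowance on oats: 33 g / 2 g × 5 g = 82.5 g.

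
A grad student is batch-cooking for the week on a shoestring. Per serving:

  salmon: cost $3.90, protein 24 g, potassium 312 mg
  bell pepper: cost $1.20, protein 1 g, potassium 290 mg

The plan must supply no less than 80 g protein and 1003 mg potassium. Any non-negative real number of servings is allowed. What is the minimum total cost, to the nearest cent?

$13.00

salmon only: max(80/24, 1003/312) = 3.333 servings → $13.00.
bell pepper only: max(80/1, 1003/290) = 80 servings → $96.00.
salmon + bell pepper: intersection lies outside the first quadrant.
The minimum over all feasible corners is $13.00.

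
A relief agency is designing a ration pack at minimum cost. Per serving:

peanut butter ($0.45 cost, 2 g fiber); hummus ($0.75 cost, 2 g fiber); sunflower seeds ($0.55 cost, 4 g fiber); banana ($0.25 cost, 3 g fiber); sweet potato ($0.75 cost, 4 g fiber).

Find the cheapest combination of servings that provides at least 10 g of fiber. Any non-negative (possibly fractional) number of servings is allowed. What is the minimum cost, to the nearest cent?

$0.83

Cost per g of fiber: banana $0.0833, sunflower seeds $0.1375, sweet potato $0.1875, peanut butter $0.2250, hummus $0.3750.
With no serving limits, use only banana: 10 g / 3 g = 3.333 servings × $0.25 = $0.83.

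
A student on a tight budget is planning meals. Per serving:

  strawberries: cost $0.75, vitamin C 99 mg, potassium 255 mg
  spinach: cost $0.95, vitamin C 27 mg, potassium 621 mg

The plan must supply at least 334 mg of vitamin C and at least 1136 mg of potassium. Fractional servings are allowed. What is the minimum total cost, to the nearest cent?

With two linear requirements the optimum uses one or two foods; enumerate the corners.
strawberries only: max(334/99, 1136/255) = 4.455 servings → $3.34.
spinach only: max(334/27, 1136/621) = 12.37 servings → $11.75.
strawberries + spinach with both tight: 3.237 servings and 0.4999 servings → $2.90.
So the least-cost plan costs $2.90.

$2.90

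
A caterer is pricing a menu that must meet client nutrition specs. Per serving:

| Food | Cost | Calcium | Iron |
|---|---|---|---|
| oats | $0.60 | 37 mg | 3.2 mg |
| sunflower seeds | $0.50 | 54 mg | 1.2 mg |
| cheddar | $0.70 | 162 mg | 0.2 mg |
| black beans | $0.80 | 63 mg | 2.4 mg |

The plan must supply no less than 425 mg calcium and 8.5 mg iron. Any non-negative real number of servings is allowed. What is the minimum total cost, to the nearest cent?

$2.95

With two linear requirements the optimum uses one or two foods; enumerate the corners.
oats only: max(425/37, 8.5/3.2) = 11.49 servings → $6.89.
sunflower seeds only: max(425/54, 8.5/1.2) = 7.87 servings → $3.94.
cheddar only: max(425/162, 8.5/0.2) = 42.5 servings → $29.75.
black beans only: max(425/63, 8.5/2.4) = 6.746 servings → $5.40.
oats + sunflower seeds: the both-tight solution has a negative serving — not a feasible corner.
oats + cheddar with both tight: 2.528 servings and 2.046 servings → $2.95.
oats + black beans: intersection lies outside the first quadrant.
sunflower seeds + cheddar with both tight: 7.037 servings and 0.2778 servings → $3.71.
sunflower seeds + black beans: intersection lies outside the first quadrant.
cheddar + black beans with both tight: 1.288 servings and 3.434 servings → $3.65.
The minimum over all feasible corners is $2.95.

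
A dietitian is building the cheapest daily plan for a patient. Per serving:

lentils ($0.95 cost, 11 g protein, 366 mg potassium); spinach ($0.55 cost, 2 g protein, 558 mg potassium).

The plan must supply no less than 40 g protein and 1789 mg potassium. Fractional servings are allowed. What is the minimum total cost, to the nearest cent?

$3.81

With two linear requirements the optimum uses one or two foods; enumerate the corners.
lentils only: max(40/11, 1789/366) = 4.888 servings → $4.64.
spinach only: max(40/2, 1789/558) = 20 servings → $11.00.
lentils + spinach with both tight: 3.467 servings and 0.9321 servings → $3.81.
So the least-cost plan costs $3.81.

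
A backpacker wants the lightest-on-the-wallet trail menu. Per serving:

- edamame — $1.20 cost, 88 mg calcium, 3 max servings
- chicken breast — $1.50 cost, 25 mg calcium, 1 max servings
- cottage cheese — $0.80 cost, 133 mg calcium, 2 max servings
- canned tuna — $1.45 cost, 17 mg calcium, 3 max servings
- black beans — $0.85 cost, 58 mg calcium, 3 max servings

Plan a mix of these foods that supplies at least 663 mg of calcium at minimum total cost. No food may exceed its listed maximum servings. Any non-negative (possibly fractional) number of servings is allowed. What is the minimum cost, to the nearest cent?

$7.15

Cost per mg of calcium: cottage cheese $0.0060, edamame $0.0136, black beans $0.0147, chicken breast $0.0600, canned tuna $0.0853.
Take 2 servings of cottage cheese: +266.0 mg calcium for $1.60 (total $1.60, still need 397.0 mg).
Take 3 servings of edamame: +264.0 mg calcium for $3.60 (total $5.20, still need 133.0 mg).
Take 2.293 servings of black beans: +133.0 mg calcium for $1.95 (total $7.15, still need 0.0 mg).
Greedy by cheapest-per-mg is optimal for a single linear constraint, so the minimum cost is $7.15.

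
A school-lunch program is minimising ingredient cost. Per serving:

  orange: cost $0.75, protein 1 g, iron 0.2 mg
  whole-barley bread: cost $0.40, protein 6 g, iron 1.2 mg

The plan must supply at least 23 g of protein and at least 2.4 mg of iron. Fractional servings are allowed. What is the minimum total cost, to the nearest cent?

$1.53

With two linear requirements the optimum uses one or two foods; enumerate the corners.
orange only: max(23/1, 2.4/0.2) = 23 servings → $17.25.
whole-barley bread only: max(23/6, 2.4/1.2) = 3.833 servings → $1.53.
orange + whole-barley bread (both tight): parallel constraints — no distinct corner.
The minimum over all feasible corners is $1.53.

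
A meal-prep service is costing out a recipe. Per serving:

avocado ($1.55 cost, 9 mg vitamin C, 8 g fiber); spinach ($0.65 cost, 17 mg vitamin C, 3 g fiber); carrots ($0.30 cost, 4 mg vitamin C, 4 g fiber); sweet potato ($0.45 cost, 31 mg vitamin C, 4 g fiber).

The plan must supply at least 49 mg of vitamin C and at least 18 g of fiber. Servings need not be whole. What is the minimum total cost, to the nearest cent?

Minimising a linear cost over {vitamin C ≥ 49, fiber ≥ 18, servings ≥ 0} — the optimum is at a vertex, using one or two foods.
avocado only: max(49/9, 18/8) = 5.444 servings → $8.44.
spinach only: max(49/17, 18/3) = 6 servings → $3.90.
carrots only: max(49/4, 18/4) = 12.25 servings → $3.67.
sweet potato only: max(49/31, 18/4) = 4.5 servings → $2.02.
avocado + spinach with both tight: 1.459 servings and 2.11 servings → $3.63.
avocado + carrots with both targets exact would need a negative amount; discard.
avocado + sweet potato with both tight: 1.708 servings and 1.085 servings → $3.13.
spinach + carrots with both tight: 2.214 servings and 2.839 servings → $2.29.
spinach + sweet potato: the both-tight solution has a negative serving — not a feasible corner.
carrots + sweet potato with both tight: 3.352 servings and 1.148 servings → $1.52.
Cheapest feasible corner: $1.52.

$1.52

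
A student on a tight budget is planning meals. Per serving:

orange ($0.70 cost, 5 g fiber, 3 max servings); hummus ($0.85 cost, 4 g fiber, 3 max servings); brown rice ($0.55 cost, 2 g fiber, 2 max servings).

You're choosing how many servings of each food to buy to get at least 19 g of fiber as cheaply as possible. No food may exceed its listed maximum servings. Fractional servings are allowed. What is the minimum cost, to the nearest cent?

$2.95

Cost per g of fiber: orange $0.1400, hummus $0.2125, brown rice $0.2750.
Take 3 servings of orange: +15.0 g fiber for $2.10 (total $2.10, still need 4.0 g).
Take 1 serving of hummus: +4.0 g fiber for $0.85 (total $2.95, still need 0.0 g).
Filling from the cheapest source first is optimal under one linear minimum: $2.95.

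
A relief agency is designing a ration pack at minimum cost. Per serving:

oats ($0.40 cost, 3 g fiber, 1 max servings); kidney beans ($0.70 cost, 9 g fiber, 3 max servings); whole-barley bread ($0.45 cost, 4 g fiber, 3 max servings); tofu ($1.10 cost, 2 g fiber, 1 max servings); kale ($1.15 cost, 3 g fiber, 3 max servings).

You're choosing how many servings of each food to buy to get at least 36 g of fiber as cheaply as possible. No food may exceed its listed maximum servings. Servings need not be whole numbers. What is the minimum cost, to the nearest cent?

$3.11

Cost per g of fiber: kidney beans $0.0778, whole-barley bread $0.1125, oats $0.1333, kale $0.3833, tofu $0.5500.
Take 3 servings of kidney beans: +27.0 g fiber for $2.10 (total $2.10, still need 9.0 g).
Take 2.25 servings of whole-barley bread: +9.0 g fiber for $1.01 (total $3.11, still need 0.0 g).
Greedy by cheapest-per-g is optimal for a single linear constraint, so the minimum cost is $3.11.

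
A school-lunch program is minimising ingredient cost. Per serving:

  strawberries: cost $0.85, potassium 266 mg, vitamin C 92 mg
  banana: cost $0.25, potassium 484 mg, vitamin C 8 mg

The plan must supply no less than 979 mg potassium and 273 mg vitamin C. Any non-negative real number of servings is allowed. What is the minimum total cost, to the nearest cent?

$2.59

Two binding constraints pin down two serving amounts, so the optimal mix uses at most two foods. The candidates are each food alone (scaled to the tighter of potassium/vitamin C) and each pair with both constraints tight.
strawberries only: max(979/266, 273/92) = 3.68 servings → $3.13.
banana only: max(979/484, 273/8) = 34.12 servings → $8.53.
strawberries + banana with both tight: 2.932 servings and 0.4116 servings → $2.59.
The minimum over all feasible corners is $2.59.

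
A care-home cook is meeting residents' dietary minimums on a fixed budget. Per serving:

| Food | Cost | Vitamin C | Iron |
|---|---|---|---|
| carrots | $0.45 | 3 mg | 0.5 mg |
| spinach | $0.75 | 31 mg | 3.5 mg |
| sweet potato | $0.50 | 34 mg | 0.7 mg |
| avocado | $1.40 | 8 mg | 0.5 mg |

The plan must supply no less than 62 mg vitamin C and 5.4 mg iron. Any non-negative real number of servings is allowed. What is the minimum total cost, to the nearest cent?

$1.34

At the optimum either one food covers both requirements or two foods hit both targets exactly; no other combination can be cheaper.
carrots only: max(62/3, 5.4/0.5) = 20.67 servings → $9.30.
spinach only: max(62/31, 5.4/3.5) = 2 servings → $1.50.
sweet potato only: max(62/34, 5.4/0.7) = 7.714 servings → $3.86.
avocado only: max(62/8, 5.4/0.5) = 10.8 servings → $15.12.
carrots + spinach: intersection lies outside the first quadrant.
carrots + sweet potato with both tight: 9.409 servings and 0.9933 servings → $4.73.
carrots + avocado with both tight: 4.88 servings and 5.92 servings → $10.48.
spinach + sweet potato with both tight: 1.441 servings and 0.5098 servings → $1.34.
spinach + avocado with both tight: 0.976 servings and 3.968 servings → $6.29.
sweet potato + avocado: the both-tight solution has a negative serving — not a feasible corner.
So the least-cost plan costs $1.34.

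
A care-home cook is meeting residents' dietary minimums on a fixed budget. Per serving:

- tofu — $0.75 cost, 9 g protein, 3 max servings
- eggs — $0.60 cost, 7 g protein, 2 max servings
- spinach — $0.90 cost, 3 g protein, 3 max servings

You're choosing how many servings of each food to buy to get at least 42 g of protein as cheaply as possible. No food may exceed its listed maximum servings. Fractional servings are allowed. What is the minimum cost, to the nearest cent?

$3.75

Cost per g of protein: tofu $0.0833, eggs $0.0857, spinach $0.3000.
Take 3 servings of tofu: +27.0 g protein for $2.25 (total $2.25, still need 15.0 g).
Take 2 servings of eggs: +14.0 g protein for $1.20 (total $3.45, still need 1.0 g).
Take 0.3333 servings of spinach: +1.0 g protein for $0.30 (total $3.75, still need 0.0 g).
Greedy by cheapest-per-g is optimal for a single linear constraint, so the minimum cost is $3.75.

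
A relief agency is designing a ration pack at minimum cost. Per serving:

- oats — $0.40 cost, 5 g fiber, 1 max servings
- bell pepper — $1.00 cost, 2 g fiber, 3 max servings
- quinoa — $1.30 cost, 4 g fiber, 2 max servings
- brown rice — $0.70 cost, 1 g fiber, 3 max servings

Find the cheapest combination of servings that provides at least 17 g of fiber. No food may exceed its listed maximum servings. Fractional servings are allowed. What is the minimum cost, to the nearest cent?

Cost per g of fiber: oats $0.0800, quinoa $0.3250, bell pepper $0.5000, brown rice $0.7000.
Take 1 serving of oats: +5.0 g fiber for $0.40 (total $0.40, still need 12.0 g).
Take 2 servings of quinoa: +8.0 g fiber for $2.60 (total $3.00, still need 4.0 g).
Take 2 servings of bell pepper: +4.0 g fiber for $2.00 (total $5.00, still need 0.0 g).
Greedy by cheapest-per-g is optimal for a single linear constraint, so the minimum cost is $5.00.

$5.00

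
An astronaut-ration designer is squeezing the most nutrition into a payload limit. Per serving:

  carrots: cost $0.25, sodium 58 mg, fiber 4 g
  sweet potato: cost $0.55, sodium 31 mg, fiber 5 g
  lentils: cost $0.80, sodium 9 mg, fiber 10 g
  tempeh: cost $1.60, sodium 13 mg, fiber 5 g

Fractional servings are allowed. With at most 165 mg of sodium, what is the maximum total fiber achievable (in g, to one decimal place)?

Fiber per mg sodium: lentils 1.111, tempeh 0.3846, sweet potato 0.1613, carrots 0.06897.
With no serving limits, spend the whole sodium allowance on lentils: 165 mg / 9 mg × 10 g = 183.3 g.

183.3 g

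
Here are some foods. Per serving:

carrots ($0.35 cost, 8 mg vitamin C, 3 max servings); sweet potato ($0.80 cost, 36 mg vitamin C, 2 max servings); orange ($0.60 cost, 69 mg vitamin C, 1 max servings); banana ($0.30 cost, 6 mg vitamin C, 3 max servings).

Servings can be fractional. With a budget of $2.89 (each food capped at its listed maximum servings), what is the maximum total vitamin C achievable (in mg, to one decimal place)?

Vitamin C per dollar: orange 115, sweet potato 45, carrots 22.86, banana 20.
Take 1 serving of orange: spends $0.60, +69.0 mg vitamin C (running total 69.0 mg).
Take 2 servings of sweet potato: spends $1.60, +72.0 mg vitamin C (running total 141.0 mg).
Take 1.971 servings of carrots: spends $0.69, +15.8 mg vitamin C (running total 156.8 mg).
Greedy by best ratio exhausts the cost allowance optimally: 156.8 mg.

156.8 mg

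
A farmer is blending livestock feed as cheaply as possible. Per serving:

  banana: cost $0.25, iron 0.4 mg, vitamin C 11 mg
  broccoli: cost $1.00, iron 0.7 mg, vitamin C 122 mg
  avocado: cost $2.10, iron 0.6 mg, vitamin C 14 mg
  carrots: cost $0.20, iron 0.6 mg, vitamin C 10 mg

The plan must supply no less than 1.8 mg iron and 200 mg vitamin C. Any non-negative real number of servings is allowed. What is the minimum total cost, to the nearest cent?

$1.78

Check every corner: each single food scaled to meet both minima, and each pair solved so both constraints bind.
banana only: max(1.8/0.4, 200/11) = 18.18 servings → $4.55.
broccoli only: max(1.8/0.7, 200/122) = 2.571 servings → $2.57.
avocado only: max(1.8/0.6, 200/14) = 14.29 servings → $30.00.
carrots only: max(1.8/0.6, 200/10) = 20 servings → $4.00.
banana + broccoli with both tight: 1.937 servings and 1.465 servings → $1.95.
banana + avocado: the both-tight solution has a negative serving — not a feasible corner.
banana + carrots: intersection lies outside the first quadrant.
broccoli + avocado with both tight: 1.495 servings and 1.256 servings → $4.13.
broccoli + carrots with both tight: 1.541 servings and 1.202 servings → $1.78.
avocado + carrots: the both-tight solution has a negative serving — not a feasible corner.
Cheapest feasible corner: $1.78.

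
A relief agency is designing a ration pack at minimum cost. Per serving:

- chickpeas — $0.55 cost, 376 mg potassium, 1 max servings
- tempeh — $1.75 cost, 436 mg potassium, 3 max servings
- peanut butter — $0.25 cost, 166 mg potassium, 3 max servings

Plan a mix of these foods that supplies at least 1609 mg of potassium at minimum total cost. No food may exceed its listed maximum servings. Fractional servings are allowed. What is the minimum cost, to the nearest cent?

$4.25

Cost per mg of potassium: chickpeas $0.0015, peanut butter $0.0015, tempeh $0.0040.
Take 1 serving of chickpeas: +376.0 mg potassium for $0.55 (total $0.55, still need 1233.0 mg).
Take 3 servings of peanut butter: +498.0 mg potassium for $0.75 (total $1.30, still need 735.0 mg).
Take 1.686 servings of tempeh: +735.0 mg potassium for $2.95 (total $4.25, still need 0.0 mg).
Filling from the cheapest source first is optimal under one linear minimum: $4.25.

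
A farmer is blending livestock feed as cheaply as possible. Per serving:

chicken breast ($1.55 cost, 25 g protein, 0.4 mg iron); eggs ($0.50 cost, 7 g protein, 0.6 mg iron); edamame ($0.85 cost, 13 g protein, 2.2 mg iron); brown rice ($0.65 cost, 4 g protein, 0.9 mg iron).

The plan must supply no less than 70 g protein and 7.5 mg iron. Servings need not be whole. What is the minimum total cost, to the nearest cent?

Two binding constraints pin down two serving amounts, so the optimal mix uses at most two foods. The candidates are each food alone (scaled to the tighter of protein/iron) and each pair with both constraints tight.
chicken breast only: max(70/25, 7.5/0.4) = 18.75 servings → $29.06.
eggs only: max(70/7, 7.5/0.6) = 12.5 servings → $6.25.
edamame only: max(70/13, 7.5/2.2) = 5.385 servings → $4.58.
brown rice only: max(70/4, 7.5/0.9) = 17.5 servings → $11.38.
chicken breast + eggs with both targets exact would need a negative amount; discard.
chicken breast + edamame with both tight: 1.135 servings and 3.203 servings → $4.48.
chicken breast + brown rice with both tight: 1.579 servings and 7.632 servings → $7.41.
eggs + edamame with both tight: 7.434 servings and 1.382 servings → $4.89.
eggs + brown rice with both tight: 8.462 servings and 2.692 servings → $5.98.
edamame + brown rice: the both-tight solution has a negative serving — not a feasible corner.
The minimum over all feasible corners is $4.48.

$4.48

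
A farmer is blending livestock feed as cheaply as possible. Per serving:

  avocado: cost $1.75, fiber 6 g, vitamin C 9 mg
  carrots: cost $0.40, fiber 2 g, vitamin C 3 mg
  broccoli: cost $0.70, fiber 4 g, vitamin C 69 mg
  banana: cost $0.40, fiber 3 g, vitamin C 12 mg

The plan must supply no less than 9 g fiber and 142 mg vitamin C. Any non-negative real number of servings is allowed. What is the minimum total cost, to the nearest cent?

$1.53

Compare the cost at each extreme point of the feasible region.
avocado only: max(9/6, 142/9) = 15.78 servings → $27.61.
carrots only: max(9/2, 142/3) = 47.33 servings → $18.93.
broccoli only: max(9/4, 142/69) = 2.25 servings → $1.57.
banana only: max(9/3, 142/12) = 11.83 servings → $4.73.
avocado + carrots (both tight): parallel constraints — no distinct corner.
avocado + broccoli with both tight: 0.1402 servings and 2.04 servings → $1.67.
avocado + banana with both targets exact would need a negative amount; discard.
carrots + broccoli with both tight: 0.4206 servings and 2.04 servings → $1.60.
carrots + banana: intersection lies outside the first quadrant.
broccoli + banana with both tight: 2 servings and 0.3333 servings → $1.53.
Cheapest feasible corner: $1.53.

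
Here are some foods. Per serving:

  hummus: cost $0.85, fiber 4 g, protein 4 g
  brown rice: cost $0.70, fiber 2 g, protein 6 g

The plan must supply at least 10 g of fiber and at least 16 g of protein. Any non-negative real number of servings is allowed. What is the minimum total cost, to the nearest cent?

$2.54

At the optimum either one food covers both requirements or two foods hit both targets exactly; no other combination can be cheaper.
hummus only: max(10/4, 16/4) = 4 servings → $3.40.
brown rice only: max(10/2, 16/6) = 5 servings → $3.50.
hummus + brown rice with both tight: 1.75 servings and 1.5 servings → $2.54.
So the least-cost plan costs $2.54.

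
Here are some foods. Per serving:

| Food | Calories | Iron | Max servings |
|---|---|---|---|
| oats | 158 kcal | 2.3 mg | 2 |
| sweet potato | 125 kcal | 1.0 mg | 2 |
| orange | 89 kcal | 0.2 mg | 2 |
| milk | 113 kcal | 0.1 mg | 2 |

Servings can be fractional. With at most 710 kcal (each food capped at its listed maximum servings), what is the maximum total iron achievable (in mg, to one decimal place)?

6.9 mg

Iron per kcal: oats 0.01456, sweet potato 0.008, orange 0.002247, milk 0.000885.
Take 2 servings of oats: uses 316 kcal, +4.6 mg iron (running total 4.6 mg).
Take 2 servings of sweet potato: uses 250 kcal, +2.0 mg iron (running total 6.6 mg).
Take 1.618 servings of orange: uses 144 kcal, +0.3 mg iron (running total 6.9 mg).
Filling greedily by iron-per-kcal is optimal for one linear limit, giving 6.9 mg.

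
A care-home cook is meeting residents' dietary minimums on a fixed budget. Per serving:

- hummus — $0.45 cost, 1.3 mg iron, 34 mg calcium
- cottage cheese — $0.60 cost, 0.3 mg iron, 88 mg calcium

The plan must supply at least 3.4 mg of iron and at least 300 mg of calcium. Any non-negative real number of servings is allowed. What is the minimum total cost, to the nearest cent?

Minimising a linear cost over {iron ≥ 3.4, calcium ≥ 300, servings ≥ 0} — the optimum is at a vertex, using one or two foods.
hummus only: max(3.4/1.3, 300/34) = 8.824 servings → $3.97.
cottage cheese only: max(3.4/0.3, 300/88) = 11.33 servings → $6.80.
hummus + cottage cheese with both tight: 2.008 servings and 2.633 servings → $2.48.
Cheapest feasible corner: $2.48.

$2.48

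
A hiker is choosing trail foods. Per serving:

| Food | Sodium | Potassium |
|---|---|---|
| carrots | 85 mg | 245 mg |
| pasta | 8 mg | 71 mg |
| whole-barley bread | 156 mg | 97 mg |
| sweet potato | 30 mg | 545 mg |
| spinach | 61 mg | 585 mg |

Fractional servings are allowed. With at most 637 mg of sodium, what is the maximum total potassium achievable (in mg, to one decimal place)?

11572.2 mg

Potassium per mg sodium: sweet potato 18.17, spinach 9.59, pasta 8.875, carrots 2.882, whole-barley bread 0.6218.
With no serving limits, spend the whole sodium allowance on sweet potato: 637 mg / 30 mg × 545 mg = 11572.2 mg.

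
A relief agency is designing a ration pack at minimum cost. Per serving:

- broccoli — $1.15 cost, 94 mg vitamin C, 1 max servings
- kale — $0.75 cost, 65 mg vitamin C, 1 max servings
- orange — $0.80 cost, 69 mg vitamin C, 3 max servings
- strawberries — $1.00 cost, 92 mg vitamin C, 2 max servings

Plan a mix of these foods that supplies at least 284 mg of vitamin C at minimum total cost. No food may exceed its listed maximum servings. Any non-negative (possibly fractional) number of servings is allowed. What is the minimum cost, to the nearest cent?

$3.16

Cost per mg of vitamin C: strawberries $0.0109, kale $0.0115, orange $0.0116, broccoli $0.0122.
Take 2 servings of strawberries: +184.0 mg vitamin C for $2.00 (total $2.00, still need 100.0 mg).
Take 1 serving of kale: +65.0 mg vitamin C for $0.75 (total $2.75, still need 35.0 mg).
Take 0.5072 servings of orange: +35.0 mg vitamin C for $0.41 (total $3.16, still need 0.0 mg).
Greedy by cheapest-per-mg is optimal for a single linear constraint, so the minimum cost is $3.16.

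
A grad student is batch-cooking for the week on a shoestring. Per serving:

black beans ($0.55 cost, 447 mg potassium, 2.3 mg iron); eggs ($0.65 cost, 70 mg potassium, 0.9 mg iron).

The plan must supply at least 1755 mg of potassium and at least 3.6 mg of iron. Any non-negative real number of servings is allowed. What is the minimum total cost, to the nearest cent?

$2.16

An LP optimum is at a vertex; with two nutrient constraints at most two foods are used. Check each candidate.
black beans only: max(1755/447, 3.6/2.3) = 3.926 servings → $2.16.
eggs only: max(1755/70, 3.6/0.9) = 25.07 servings → $16.30.
black beans + eggs with both targets exact would need a negative amount; discard.
The minimum over all feasible corners is $2.16.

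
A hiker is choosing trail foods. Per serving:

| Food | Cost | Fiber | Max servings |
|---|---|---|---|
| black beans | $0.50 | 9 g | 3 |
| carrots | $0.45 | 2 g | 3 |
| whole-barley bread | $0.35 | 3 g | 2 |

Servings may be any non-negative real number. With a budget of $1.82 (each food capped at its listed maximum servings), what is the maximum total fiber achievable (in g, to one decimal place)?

29.7 g

Fiber per dollar: black beans 18, whole-barley bread 8.571, carrots 4.444.
Take 3 servings of black beans: spends $1.50, +27.0 g fiber (running total 27.0 g).
Take 0.9143 servings of whole-barley bread: spends $0.32, +2.7 g fiber (running total 29.7 g).
Filling greedily by fiber-per-dollar is optimal for one linear limit, giving 29.7 g.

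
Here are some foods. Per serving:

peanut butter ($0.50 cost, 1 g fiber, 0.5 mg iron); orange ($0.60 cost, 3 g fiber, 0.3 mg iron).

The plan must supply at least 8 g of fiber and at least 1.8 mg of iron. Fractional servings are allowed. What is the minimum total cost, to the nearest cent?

$2.35

Minimising a linear cost over {fiber ≥ 8, iron ≥ 1.8, servings ≥ 0} — the optimum is at a vertex, using one or two foods.
peanut butter only: max(8/1, 1.8/0.5) = 8 servings → $4.00.
orange only: max(8/3, 1.8/0.3) = 6 servings → $3.60.
peanut butter + orange with both tight: 2.5 servings and 1.833 servings → $2.35.
So the least-cost plan costs $2.35.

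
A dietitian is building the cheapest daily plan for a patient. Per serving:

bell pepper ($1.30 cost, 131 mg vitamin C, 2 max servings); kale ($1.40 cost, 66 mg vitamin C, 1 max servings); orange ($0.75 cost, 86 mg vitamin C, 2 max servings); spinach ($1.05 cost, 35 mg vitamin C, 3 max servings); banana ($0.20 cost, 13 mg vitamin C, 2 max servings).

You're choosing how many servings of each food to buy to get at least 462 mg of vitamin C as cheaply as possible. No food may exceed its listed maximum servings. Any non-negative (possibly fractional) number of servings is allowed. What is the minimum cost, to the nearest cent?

$4.54

Cost per mg of vitamin C: orange $0.0087, bell pepper $0.0099, banana $0.0154, kale $0.0212, spinach $0.0300.
Take 2 servings of orange: +172.0 mg vitamin C for $1.50 (total $1.50, still need 290.0 mg).
Take 2 servings of bell pepper: +262.0 mg vitamin C for $2.60 (total $4.10, still need 28.0 mg).
Take 2 servings of banana: +26.0 mg vitamin C for $0.40 (total $4.50, still need 2.0 mg).
Take 0.0303 servings of kale: +2.0 mg vitamin C for $0.04 (total $4.54, still need 0.0 mg).
Filling from the cheapest source first is optimal under one linear minimum: $4.54.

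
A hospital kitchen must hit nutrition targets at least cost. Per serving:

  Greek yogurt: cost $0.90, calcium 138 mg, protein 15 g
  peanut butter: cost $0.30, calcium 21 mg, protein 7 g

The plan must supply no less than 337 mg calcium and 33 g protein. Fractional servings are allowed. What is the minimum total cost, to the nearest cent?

Compare the cost at each extreme point of the feasible region.
Greek yogurt only: max(337/138, 33/15) = 2.442 servings → $2.20.
peanut butter only: max(337/21, 33/7) = 16.05 servings → $4.81.
Greek yogurt + peanut butter with both targets exact would need a negative amount; discard.
The minimum over all feasible corners is $2.20.

$2.20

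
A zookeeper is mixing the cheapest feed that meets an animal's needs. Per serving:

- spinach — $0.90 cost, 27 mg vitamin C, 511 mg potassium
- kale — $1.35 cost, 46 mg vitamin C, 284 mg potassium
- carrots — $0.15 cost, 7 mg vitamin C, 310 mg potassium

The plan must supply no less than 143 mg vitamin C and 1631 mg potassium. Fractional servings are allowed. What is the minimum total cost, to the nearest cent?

spinach only: max(143/27, 1631/511) = 5.296 servings → $4.77.
kale only: max(143/46, 1631/284) = 5.743 servings → $7.75.
carrots only: max(143/7, 1631/310) = 20.43 servings → $3.06.
spinach + kale with both tight: 2.173 servings and 1.833 servings → $4.43.
spinach + carrots: intersection lies outside the first quadrant.
kale + carrots with both tight: 2.682 servings and 2.804 servings → $4.04.
Cheapest feasible corner: $3.06.

$3.06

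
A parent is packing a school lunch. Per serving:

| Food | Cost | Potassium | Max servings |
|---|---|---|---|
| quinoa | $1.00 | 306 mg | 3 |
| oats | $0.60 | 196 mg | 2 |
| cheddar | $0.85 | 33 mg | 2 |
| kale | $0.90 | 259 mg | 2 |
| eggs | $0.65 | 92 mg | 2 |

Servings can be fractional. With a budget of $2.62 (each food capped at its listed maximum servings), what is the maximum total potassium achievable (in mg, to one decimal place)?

826.5 mg

Potassium per dollar: oats 326.7, quinoa 306, kale 287.8, eggs 141.5, cheddar 38.82.
Take 2 servings of oats: spends $1.20, +392.0 mg potassium (running total 392.0 mg).
Take 1.42 servings of quinoa: spends $1.42, +434.5 mg potassium (running total 826.5 mg).
Filling greedily by potassium-per-dollar is optimal for one linear limit, giving 826.5 mg.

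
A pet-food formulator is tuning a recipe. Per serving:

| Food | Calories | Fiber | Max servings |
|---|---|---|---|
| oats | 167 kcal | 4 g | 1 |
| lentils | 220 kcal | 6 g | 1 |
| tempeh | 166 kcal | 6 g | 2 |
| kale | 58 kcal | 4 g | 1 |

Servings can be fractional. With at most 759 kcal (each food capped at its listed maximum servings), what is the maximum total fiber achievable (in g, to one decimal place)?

25.6 g

Fiber per kcal: kale 0.06897, tempeh 0.03614, lentils 0.02727, oats 0.02395.
Take 1 serving of kale: uses 58 kcal, +4.0 g fiber (running total 4.0 g).
Take 2 servings of tempeh: uses 332 kcal, +12.0 g fiber (running total 16.0 g).
Take 1 serving of lentils: uses 220 kcal, +6.0 g fiber (running total 22.0 g).
Take 0.8922 servings of oats: uses 149 kcal, +3.6 g fiber (running total 25.6 g).
Filling greedily by fiber-per-kcal is optimal for one linear limit, giving 25.6 g.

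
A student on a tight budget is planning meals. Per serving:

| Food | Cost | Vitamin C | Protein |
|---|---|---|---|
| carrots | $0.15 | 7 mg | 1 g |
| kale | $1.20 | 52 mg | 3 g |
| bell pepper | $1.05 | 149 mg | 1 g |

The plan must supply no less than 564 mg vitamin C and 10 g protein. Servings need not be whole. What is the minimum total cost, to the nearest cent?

For a min-cost LP with two ≥-constraints, a basic feasible solution has at most two positive variables.
carrots only: max(564/7, 10/1) = 80.57 servings → $12.09.
kale only: max(564/52, 10/3) = 10.85 servings → $13.02.
bell pepper only: max(564/149, 10/1) = 10 servings → $10.50.
carrots + kale: intersection lies outside the first quadrant.
carrots + bell pepper with both tight: 6.521 servings and 3.479 servings → $4.63.
kale + bell pepper with both tight: 2.344 servings and 2.967 servings → $5.93.
So the least-cost plan costs $4.63.

$4.63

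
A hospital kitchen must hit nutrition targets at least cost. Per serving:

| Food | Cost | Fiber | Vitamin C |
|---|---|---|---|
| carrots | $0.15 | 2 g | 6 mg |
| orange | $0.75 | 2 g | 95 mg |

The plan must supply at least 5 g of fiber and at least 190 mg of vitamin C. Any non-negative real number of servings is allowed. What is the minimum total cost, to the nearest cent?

At the optimum either one food covers both requirements or two foods hit both targets exactly; no other combination can be cheaper.
carrots only: max(5/2, 190/6) = 31.67 servings → $4.75.
orange only: max(5/2, 190/95) = 2.5 servings → $1.88.
carrots + orange with both tight: 0.5337 servings and 1.966 servings → $1.55.
So the least-cost plan costs $1.55.

$1.55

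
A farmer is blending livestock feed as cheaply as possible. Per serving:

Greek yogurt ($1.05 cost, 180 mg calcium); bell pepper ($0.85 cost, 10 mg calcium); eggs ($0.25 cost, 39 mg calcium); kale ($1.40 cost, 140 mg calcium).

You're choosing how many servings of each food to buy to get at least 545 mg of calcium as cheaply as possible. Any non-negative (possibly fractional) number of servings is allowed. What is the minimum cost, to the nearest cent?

$3.18

Cost per mg of calcium: Greek yogurt $0.0058, eggs $0.0064, kale $0.0100, bell pepper $0.0850.
With no serving limits, use only Greek yogurt: 545 mg / 180 mg = 3.028 servings × $1.05 = $3.18.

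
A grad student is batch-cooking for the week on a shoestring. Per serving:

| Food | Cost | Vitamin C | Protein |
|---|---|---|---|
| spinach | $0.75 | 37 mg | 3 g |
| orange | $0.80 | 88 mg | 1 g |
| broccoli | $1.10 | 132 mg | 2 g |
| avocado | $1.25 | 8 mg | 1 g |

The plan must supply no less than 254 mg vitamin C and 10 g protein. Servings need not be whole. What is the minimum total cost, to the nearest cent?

Check every corner: each single food scaled to meet both minima, and each pair solved so both constraints bind.
spinach only: max(254/37, 10/3) = 6.865 servings → $5.15.
orange only: max(254/88, 10/1) = 10 servings → $8.00.
broccoli only: max(254/132, 10/2) = 5 servings → $5.50.
avocado only: max(254/8, 10/1) = 31.75 servings → $39.69.
spinach + orange with both tight: 2.758 servings and 1.727 servings → $3.45.
spinach + broccoli with both tight: 2.522 servings and 1.217 servings → $3.23.
spinach + avocado with both targets exact would need a negative amount; discard.
orange + broccoli: intersection lies outside the first quadrant.
orange + avocado with both tight: 2.175 servings and 7.825 servings → $11.52.
broccoli + avocado with both tight: 1.5 servings and 7 servings → $10.40.
Cheapest feasible corner: $3.23.

$3.23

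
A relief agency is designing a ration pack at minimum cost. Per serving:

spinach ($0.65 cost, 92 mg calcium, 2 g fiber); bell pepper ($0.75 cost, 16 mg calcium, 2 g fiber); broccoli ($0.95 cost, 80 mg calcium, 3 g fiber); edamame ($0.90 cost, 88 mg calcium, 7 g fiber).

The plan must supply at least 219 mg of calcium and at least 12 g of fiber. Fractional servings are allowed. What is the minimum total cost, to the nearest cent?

Compare the cost at each extreme point of the feasible region.
spinach only: max(219/92, 12/2) = 6 servings → $3.90.
bell pepper only: max(219/16, 12/2) = 13.69 servings → $10.27.
broccoli only: max(219/80, 12/3) = 4 servings → $3.80.
edamame only: max(219/88, 12/7) = 2.489 servings → $2.24.
spinach + bell pepper with both tight: 1.618 servings and 4.382 servings → $4.34.
spinach + broccoli: the both-tight solution has a negative serving — not a feasible corner.
spinach + edamame with both tight: 1.019 servings and 1.423 servings → $1.94.
bell pepper + broccoli with both tight: 2.705 servings and 2.196 servings → $4.12.
bell pepper + edamame: the both-tight solution has a negative serving — not a feasible corner.
broccoli + edamame with both tight: 1.611 servings and 1.024 servings → $2.45.
The minimum over all feasible corners is $1.94.

$1.94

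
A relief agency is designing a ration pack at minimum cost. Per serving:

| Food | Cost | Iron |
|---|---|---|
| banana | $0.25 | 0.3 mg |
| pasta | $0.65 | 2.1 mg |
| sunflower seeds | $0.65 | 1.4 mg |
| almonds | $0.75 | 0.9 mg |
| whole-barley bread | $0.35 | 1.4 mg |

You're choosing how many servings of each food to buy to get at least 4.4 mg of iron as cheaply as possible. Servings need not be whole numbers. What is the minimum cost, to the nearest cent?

$1.10

Cost per mg of iron: whole-barley bread $0.2500, pasta $0.3095, sunflower seeds $0.4643, banana $0.8333, almonds $0.8333.
With no serving limits, use only whole-barley bread: 4.4 mg / 1.4 mg = 3.143 servings × $0.35 = $1.10.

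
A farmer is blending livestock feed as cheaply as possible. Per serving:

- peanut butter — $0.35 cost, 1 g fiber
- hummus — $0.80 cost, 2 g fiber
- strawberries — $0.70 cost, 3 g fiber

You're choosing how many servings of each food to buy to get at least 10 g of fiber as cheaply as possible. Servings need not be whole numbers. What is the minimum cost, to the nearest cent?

Cost per g of fiber: strawberries $0.2333, peanut butter $0.3500, hummus $0.4000.
With no serving limits, use only strawberries: 10 g / 3 g = 3.333 servings × $0.70 = $2.33.

$2.33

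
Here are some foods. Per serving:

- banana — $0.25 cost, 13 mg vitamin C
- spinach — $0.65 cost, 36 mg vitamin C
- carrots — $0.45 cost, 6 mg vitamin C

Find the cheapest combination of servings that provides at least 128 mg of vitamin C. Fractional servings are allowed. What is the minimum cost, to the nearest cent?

$2.31

Cost per mg of vitamin C: spinach $0.0181, banana $0.0192, carrots $0.0750.
With no serving limits, use only spinach: 128 mg / 36 mg = 3.556 servings × $0.65 = $2.31.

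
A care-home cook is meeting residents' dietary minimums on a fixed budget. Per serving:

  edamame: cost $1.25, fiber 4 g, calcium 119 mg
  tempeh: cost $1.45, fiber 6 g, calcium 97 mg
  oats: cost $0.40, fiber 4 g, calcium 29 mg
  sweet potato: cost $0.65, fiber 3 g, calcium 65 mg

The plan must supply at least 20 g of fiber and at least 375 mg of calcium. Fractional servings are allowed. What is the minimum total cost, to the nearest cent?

An LP optimum is at a vertex; with two nutrient constraints at most two foods are used. Check each candidate.
edamame only: max(20/4, 375/119) = 5 servings → $6.25.
tempeh only: max(20/6, 375/97) = 3.866 servings → $5.61.
oats only: max(20/4, 375/29) = 12.93 servings → $5.17.
sweet potato only: max(20/3, 375/65) = 6.667 servings → $4.33.
edamame + tempeh with both tight: 0.9509 servings and 2.699 servings → $5.10.
edamame + oats with both tight: 2.556 servings and 2.444 servings → $4.17.
edamame + sweet potato: the both-tight solution has a negative serving — not a feasible corner.
tempeh + oats: intersection lies outside the first quadrant.
tempeh + sweet potato with both tight: 1.768 servings and 3.131 servings → $4.60.
oats + sweet potato with both tight: 1.012 servings and 5.318 servings → $3.86.
Cheapest feasible corner: $3.86.

$3.86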